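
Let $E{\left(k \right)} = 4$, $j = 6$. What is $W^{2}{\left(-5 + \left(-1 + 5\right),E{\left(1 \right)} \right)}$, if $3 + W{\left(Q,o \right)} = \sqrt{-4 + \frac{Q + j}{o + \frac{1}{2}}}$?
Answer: $\frac{\left(9 - i \sqrt{26}\right)^{2}}{9} \approx 6.1111 - 10.198 i$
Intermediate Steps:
$W{\left(Q,o \right)} = -3 + \sqrt{-4 + \frac{6 + Q}{\frac{1}{2} + o}}$ ($W{\left(Q,o \right)} = -3 + \sqrt{-4 + \frac{Q + 6}{o + \frac{1}{2}}} = -3 + \sqrt{-4 + \frac{6 + Q}{o + \frac{1}{2}}} = -3 + \sqrt{-4 + \frac{6 + Q}{\frac{1}{2} + o}}$)
$W^{2}{\left(-5 + \left(-1 + 5\right),E{\left(1 \right)} \right)} = \left(-3 + \sqrt{2} \sqrt{\frac{4 + \left(-5 + \left(-1 + 5\right)\right) - 16}{1 + 2 \cdot 4}}\right)^{2} = \left(-3 + \sqrt{2} \sqrt{\frac{4 + \left(-5 + 4\right) - 16}{1 + 8}}\right)^{2} = \left(-3 + \sqrt{2} \sqrt{\frac{4 - 1 - 16}{9}}\right)^{2} = \left(-3 + \sqrt{2} \sqrt{\frac{1}{9} \left(-13\right)}\right)^{2} = \left(-3 + \sqrt{2} \sqrt{- \frac{13}{9}}\right)^{2} = \left(-3 + \sqrt{2} \frac{i \sqrt{13}}{3}\right)^{2} = \left(-3 + \frac{i \sqrt{26}}{3}\right)^{2}$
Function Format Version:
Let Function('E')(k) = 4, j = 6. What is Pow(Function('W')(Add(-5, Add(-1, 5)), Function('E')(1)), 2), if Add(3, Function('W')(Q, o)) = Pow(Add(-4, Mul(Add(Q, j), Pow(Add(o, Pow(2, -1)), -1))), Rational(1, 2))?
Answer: Mul(Rational(1, 9), Pow(Add(9, Mul(-1, I, Pow(26, Rational(1, 2)))), 2)) ≈ Add(6.1111, Mul(-10.198, I))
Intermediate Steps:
Function('W')(Q, o) = Add(-3, Pow(Add(-4, Mul(Pow(Add(Rational(1, 2), o), -1), Add(6, Q))), Rational(1, 2))) (Function('W')(Q, o) = Add(-3, Pow(Add(-4, Mul(Add(Q, 6), Pow(Add(o, Pow(2, -1)), -1))), Rational(1, 2))) = Add(-3, Pow(Add(-4, Mul(Add(6, Q), Pow(Add(o, Rational(1, 2)), -1))), Rational(1, 2))) = Add(-3, Pow(Add(-4, Mul(Add(6, Q), Pow(Add(Rational(1, 2), o), -1))), Rational(1, 2))) = Add(-3, Pow(Add(-4, Mul(Pow(Add(Rational(1, 2), o), -1), Add(6, Q))), Rational(1, 2))))
Pow(Function('W')(Add(-5, Add(-1, 5)), Function('E')(1)), 2) = Pow(Add(-3, Mul(Pow(2, Rational(1, 2)), Pow(Mul(Pow(Add(1, Mul(2, 4)), -1), Add(4, Add(-5, Add(-1, 5)), Mul(-4, 4))), Rational(1, 2)))), 2) = Pow(Add(-3, Mul(Pow(2, Rational(1, 2)), Pow(Mul(Pow(Add(1, 8), -1), Add(4, Add(-5, 4), -16)), Rational(1, 2)))), 2) = Pow(Add(-3, Mul(Pow(2, Rational(1, 2)), Pow(Mul(Pow(9, -1), Add(4, -1, -16)), Rational(1, 2)))), 2) = Pow(Add(-3, Mul(Pow(2, Rational(1, 2)), Pow(Mul(Rational(1, 9), -13), Rational(1, 2)))), 2) = Pow(Add(-3, Mul(Pow(2, Rational(1, 2)), Pow(Rational(-13, 9), Rational(1, 2)))), 2) = Pow(Add(-3, Mul(Pow(2, Rational(1, 2)), Mul(Rational(1, 3), I, Pow(13, Rational(1, 2))))), 2) = Pow(Add(-3, Mul(Rational(1, 3), I, Pow(26, Rational(1, 2)))), 2)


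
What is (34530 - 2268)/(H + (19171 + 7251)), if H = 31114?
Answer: 16131/28768 ≈ 0.56073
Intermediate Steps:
(34530 - 2268)/(H + (19171 + 7251)) = (34530 - 2268)/(31114 + (19171 + 7251)) = 32262/(31114 + 26422) = 32262/57536 = 32262*(1/57536) = 16131/28768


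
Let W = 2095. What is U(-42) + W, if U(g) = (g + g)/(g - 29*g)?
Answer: 29329/14 ≈ 2094.9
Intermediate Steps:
U(g) = -1/14 (U(g) = (2*g)/((-28*g)) = (2*g)*(-1/(28*g)) = -1/14)
U(-42) + W = -1/14 + 2095 = 29329/14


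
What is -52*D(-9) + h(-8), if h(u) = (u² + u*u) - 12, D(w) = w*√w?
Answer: 116 + 1404*I ≈ 116.0 + 1404.0*I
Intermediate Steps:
D(w) = w^(3/2)
h(u) = -12 + 2*u² (h(u) = (u² + u²) - 12 = 2*u² - 12 = -12 + 2*u²)
-52*D(-9) + h(-8) = -(-1404)*I + (-12 + 2*(-8)²) = -(-1404)*I + (-12 + 2*64) = 1404*I + (-12 + 128) = 1404*I + 116 = 116 + 1404*I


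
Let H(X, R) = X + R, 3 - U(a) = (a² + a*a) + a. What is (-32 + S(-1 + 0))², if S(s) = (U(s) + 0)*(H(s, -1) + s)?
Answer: 1444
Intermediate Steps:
U(a) = 3 - a - 2*a² (U(a) = 3 - ((a² + a*a) + a) = 3 - ((a² + a²) + a) = 3 - (2*a² + a) = 3 - (a + 2*a²) = 3 + (-a - 2*a²) = 3 - a - 2*a²)
H(X, R) = R + X
S(s) = (-1 + 2*s)*(3 - s - 2*s²) (S(s) = ((3 - s - 2*s²) + 0)*((-1 + s) + s) = (3 - s - 2*s²)*(-1 + 2*s) = (-1 + 2*s)*(3 - s - 2*s²))
(-32 + S(-1 + 0))² = (-32 + (-3 - 4*(-1 + 0)³ + 7*(-1 + 0)))² = (-32 + (-3 - 4*(-1)³ + 7*(-1)))² = (-32 + (-3 - 4*(-1) - 7))² = (-32 + (-3 + 4 - 7))² = (-32 - 6)² = (-38)² = 1444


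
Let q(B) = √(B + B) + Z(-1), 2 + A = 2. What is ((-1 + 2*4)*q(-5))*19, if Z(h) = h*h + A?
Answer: 133 + 133*I*√10 ≈ 133.0 + 420.58*I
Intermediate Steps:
A = 0 (A = -2 + 2 = 0)
Z(h) = h² (Z(h) = h*h + 0 = h² + 0 = h²)
q(B) = 1 + √2*√B (q(B) = √(B + B) + (-1)² = √(2*B) + 1 = √2*√B + 1 = 1 + √2*√B)
((-1 + 2*4)*q(-5))*19 = ((-1 + 2*4)*(1 + √2*√(-5)))*19 = ((-1 + 8)*(1 + √2*(I*√5)))*19 = (7*(1 + I*√10))*19 = (7 + 7*I*√10)*19 = 133 + 133*I*√10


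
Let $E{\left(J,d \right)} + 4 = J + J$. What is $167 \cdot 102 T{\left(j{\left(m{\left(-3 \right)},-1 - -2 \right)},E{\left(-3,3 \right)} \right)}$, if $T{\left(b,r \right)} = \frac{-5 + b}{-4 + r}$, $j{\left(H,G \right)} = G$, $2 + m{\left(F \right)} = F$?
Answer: $\frac{34068}{7} \approx 4866.9$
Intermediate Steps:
$m{\left(F \right)} = -2 + F$
$E{\left(J,d \right)} = -4 + 2 J$ ($E{\left(J,d \right)} = -4 + \left(J + J\right) = -4 + 2 J$)
$T{\left(b,r \right)} = \frac{-5 + b}{-4 + r}$
$167 \cdot 102 T{\left(j{\left(m{\left(-3 \right)},-1 - -2 \right)},E{\left(-3,3 \right)} \right)} = 167 \cdot 102 \frac{-5 - -1}{-4 + \left(-4 + 2 \left(-3\right)\right)} = 17034 \frac{-5 + \left(-1 + 2\right)}{-4 - 10} = 17034 \frac{-5 + 1}{-4 - 10} = 17034 \frac{1}{-14} \left(-4\right) = 17034 \left(\left(- \frac{1}{14}\right) \left(-4\right)\right) = 17034 \cdot \frac{2}{7} = \frac{34068}{7}$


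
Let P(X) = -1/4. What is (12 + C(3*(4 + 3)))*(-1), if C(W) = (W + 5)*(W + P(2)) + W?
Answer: -1145/2 ≈ -572.50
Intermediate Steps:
P(X) = -¼ (P(X) = -1*¼ = -¼)
C(W) = W + (5 + W)*(-¼ + W) (C(W) = (W + 5)*(W - ¼) + W = (5 + W)*(-¼ + W) + W = W + (5 + W)*(-¼ + W))
(12 + C(3*(4 + 3)))*(-1) = (12 + (-5/4 + (3*(4 + 3))² + 23*(3*(4 + 3))/4))*(-1) = (12 + (-5/4 + (3*7)² + 23*(3*7)/4))*(-1) = (12 + (-5/4 + 21² + (23/4)*21))*(-1) = (12 + (-5/4 + 441 + 483/4))*(-1) = (12 + 1121/2)*(-1) = (1145/2)*(-1) = -1145/2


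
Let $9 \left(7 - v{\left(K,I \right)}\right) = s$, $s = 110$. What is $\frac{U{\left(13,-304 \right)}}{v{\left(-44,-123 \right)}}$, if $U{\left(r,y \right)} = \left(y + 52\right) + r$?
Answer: $\frac{2151}{47} \approx 45.766$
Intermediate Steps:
$U{\left(r,y \right)} = 52 + r + y$ ($U{\left(r,y \right)} = \left(52 + y\right) + r = 52 + r + y$)
$v{\left(K,I \right)} = - \frac{47}{9}$ ($v{\left(K,I \right)} = 7 - \frac{110}{9} = - \frac{47}{9}$)
$\frac{U{\left(13,-304 \right)}}{v{\left(-44,-123 \right)}} = \frac{52 + 13 - 304}{- \frac{47}{9}} = \left(-239\right) \left(- \frac{9}{47}\right) = \frac{2151}{47}$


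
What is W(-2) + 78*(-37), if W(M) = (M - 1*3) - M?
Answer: -2889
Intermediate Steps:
W(M) = -3 (W(M) = (M - 3) - M = (-3 + M) - M = -3)
W(-2) + 78*(-37) = -3 + 78*(-37) = -3 - 2886 = -2889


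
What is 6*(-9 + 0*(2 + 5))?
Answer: -54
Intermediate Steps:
6*(-9 + 0*(2 + 5)) = 6*(-9 + 0*7) = 6*(-9 + 0) = 6*(-9) = -54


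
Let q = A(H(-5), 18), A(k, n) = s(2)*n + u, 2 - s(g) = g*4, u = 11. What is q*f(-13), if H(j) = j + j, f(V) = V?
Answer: 1261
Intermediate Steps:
s(g) = 2 - 4*g (s(g) = 2 - g*4 = 2 - 4*g)
H(j) = 2*j
A(k, n) = 11 - 6*n (A(k, n) = (2 - 4*2)*n + 11 = (2 - 8)*n + 11 = -6*n + 11 = 11 - 6*n)
q = -97 (q = 11 - 6*18 = 11 - 108 = -97)
q*f(-13) = -97*(-13) = 1261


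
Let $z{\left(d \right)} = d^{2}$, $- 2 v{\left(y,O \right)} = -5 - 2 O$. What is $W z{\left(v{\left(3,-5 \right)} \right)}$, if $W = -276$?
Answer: $-1725$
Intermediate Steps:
$v{\left(y,O \right)} = \frac{5}{2} + O$ ($v{\left(y,O \right)} = - \frac{-5 - 2 O}{2} = \frac{5}{2} + O$)
$W z{\left(v{\left(3,-5 \right)} \right)} = - 276 \left(\frac{5}{2} - 5\right)^{2} = - 276 \left(- \frac{5}{2}\right)^{2} = \left(-276\right) \frac{25}{4} = -1725$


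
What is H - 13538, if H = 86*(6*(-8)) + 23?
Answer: -17643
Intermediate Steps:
H = -4105 (H = 86*(-48) + 23 = -4128 + 23 = -4105)
H - 13538 = -4105 - 13538 = -17643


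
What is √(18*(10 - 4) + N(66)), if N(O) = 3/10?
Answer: 19*√30/10 ≈ 10.407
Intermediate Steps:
N(O) = 3/10 (N(O) = 3*(⅒) = 3/10)
√(18*(10 - 4) + N(66)) = √(18*(10 - 4) + 3/10) = √(18*6 + 3/10) = √(108 + 3/10) = √(1083/10) = 19*√30/10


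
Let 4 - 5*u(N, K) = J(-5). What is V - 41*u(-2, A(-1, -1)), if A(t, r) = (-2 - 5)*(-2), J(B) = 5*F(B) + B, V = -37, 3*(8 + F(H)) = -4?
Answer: -7402/15 ≈ -493.47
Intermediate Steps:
F(H) = -28/3 (F(H) = -8 + (1/3)*(-4) = -8 - 4/3 = -28/3)
J(B) = -140/3 + B (J(B) = 5*(-28/3) + B = -140/3 + B)
A(t, r) = 14 (A(t, r) = -7*(-2) = 14)
u(N, K) = 167/15 (u(N, K) = 4/5 - (-140/3 - 5)/5 = 4/5 - 1/5*(-155/3) = 4/5 + 31/3 = 167/15)
V - 41*u(-2, A(-1, -1)) = -37 - 41*167/15 = -37 - 6847/15 = -7402/15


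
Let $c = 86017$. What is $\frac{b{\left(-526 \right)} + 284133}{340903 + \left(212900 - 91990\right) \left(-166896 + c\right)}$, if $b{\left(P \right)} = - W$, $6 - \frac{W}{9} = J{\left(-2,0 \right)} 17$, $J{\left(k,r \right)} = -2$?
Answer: $- \frac{283773}{9778738987} \approx -2.9019 \cdot 10^{-5}$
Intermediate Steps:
$W = 360$ ($W = 54 - 9 \left(\left(-2\right) 17\right) = 54 - -306 = 54 + 306 = 360$)
$b{\left(P \right)} = -360$ ($b{\left(P \right)} = \left(-1\right) 360 = -360$)
$\frac{b{\left(-526 \right)} + 284133}{340903 + \left(212900 - 91990\right) \left(-166896 + c\right)} = \frac{-360 + 284133}{340903 + \left(212900 - 91990\right) \left(-166896 + 86017\right)} = \frac{283773}{340903 + 120910 \left(-80879\right)} = \frac{283773}{340903 - 9779079890} = \frac{283773}{-9778738987} = 283773 \left(- \frac{1}{9778738987}\right) = - \frac{283773}{9778738987}$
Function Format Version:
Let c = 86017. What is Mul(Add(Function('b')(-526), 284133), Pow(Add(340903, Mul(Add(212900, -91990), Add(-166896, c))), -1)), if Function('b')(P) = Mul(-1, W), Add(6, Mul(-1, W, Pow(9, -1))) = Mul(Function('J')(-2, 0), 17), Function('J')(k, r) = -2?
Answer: Rational(-283773, 9778738987) ≈ -2.9019e-5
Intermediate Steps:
W = 360 (W = Add(54, Mul(-9, Mul(-2, 17))) = Add(54, Mul(-9, -34)) = Add(54, 306) = 360)
Function('b')(P) = -360 (Function('b')(P) = Mul(-1, 360) = -360)
Mul(Add(Function('b')(-526), 284133), Pow(Add(340903, Mul(Add(212900, -91990), Add(-166896, c))), -1)) = Mul(Add(-360, 284133), Pow(Add(340903, Mul(Add(212900, -91990), Add(-166896, 86017))), -1)) = Mul(283773, Pow(Add(340903, Mul(120910, -80879)), -1)) = Mul(283773, Pow(Add(340903, -9779079890), -1)) = Mul(283773, Pow(-9778738987, -1)) = Mul(283773, Rational(-1, 9778738987)) = Rational(-283773, 9778738987)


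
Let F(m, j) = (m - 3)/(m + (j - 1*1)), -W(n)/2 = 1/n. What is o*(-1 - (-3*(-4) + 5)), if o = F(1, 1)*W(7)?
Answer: -72/7 ≈ -10.286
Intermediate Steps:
W(n) = -2/n
F(m, j) = (-3 + m)/(-1 + j + m) (F(m, j) = (-3 + m)/(m + (j - 1)) = (-3 + m)/(m + (-1 + j)) = (-3 + m)/(-1 + j + m))
o = 4/7 (o = ((-3 + 1)/(-1 + 1 + 1))*(-2/7) = (-2/1)*(-2*⅐) = (1*(-2))*(-2/7) = -2*(-2/7) = 4/7 ≈ 0.57143)
o*(-1 - (-3*(-4) + 5)) = 4*(-1 - (-3*(-4) + 5))/7 = 4*(-1 - (12 + 5))/7 = 4*(-1 - 1*17)/7 = 4*(-1 - 17)/7 = (4/7)*(-18) = -72/7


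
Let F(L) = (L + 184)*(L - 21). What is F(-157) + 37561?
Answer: 32755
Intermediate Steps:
F(L) = (-21 + L)*(184 + L) (F(L) = (184 + L)*(-21 + L) = (-21 + L)*(184 + L))
F(-157) + 37561 = (-3864 + (-157)² + 163*(-157)) + 37561 = (-3864 + 24649 - 25591) + 37561 = -4806 + 37561 = 32755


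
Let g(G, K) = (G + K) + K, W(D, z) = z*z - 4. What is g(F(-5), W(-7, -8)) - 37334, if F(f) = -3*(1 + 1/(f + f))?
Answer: -372167/10 ≈ -37217.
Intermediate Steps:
W(D, z) = -4 + z**2 (W(D, z) = z**2 - 4 = -4 + z**2)
F(f) = -3 - 3/(2*f) (F(f) = -3*(1 + 1/(2*f)) = -3 - 3/(2*f))
g(G, K) = G + 2*K
g(F(-5), W(-7, -8)) - 37334 = ((-3 - 3/2/(-5)) + 2*(-4 + (-8)**2)) - 37334 = ((-3 - 3/2*(-1/5)) + 2*(-4 + 64)) - 37334 = ((-3 + 3/10) + 2*60) - 37334 = (-27/10 + 120) - 37334 = 1173/10 - 37334 = -372167/10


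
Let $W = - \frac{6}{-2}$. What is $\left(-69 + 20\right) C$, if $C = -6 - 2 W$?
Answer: $588$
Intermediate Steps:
$W = 3$ ($W = \left(-6\right) \left(- \frac{1}{2}\right) = 3$)
$C = -12$ ($C = -6 - 6 = -12$)
$\left(-69 + 20\right) C = \left(-69 + 20\right) \left(-12\right) = \left(-49\right) \left(-12\right) = 588$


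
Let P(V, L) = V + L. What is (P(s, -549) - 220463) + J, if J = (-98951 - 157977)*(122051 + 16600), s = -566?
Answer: -35623545706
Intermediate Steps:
P(V, L) = L + V
J = -35623324128 (J = -256928*138651 = -35623324128)
(P(s, -549) - 220463) + J = ((-549 - 566) - 220463) - 35623324128 = (-1115 - 220463) - 35623324128 = -221578 - 35623324128 = -35623545706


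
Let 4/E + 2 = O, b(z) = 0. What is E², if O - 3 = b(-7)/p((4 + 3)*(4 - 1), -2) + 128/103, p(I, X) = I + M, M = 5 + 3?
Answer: 169744/53361 ≈ 3.1810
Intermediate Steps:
M = 8
p(I, X) = 8 + I (p(I, X) = I + 8 = 8 + I)
O = 437/103 (O = 3 + (0/(8 + (4 + 3)*(4 - 1)) + 128/103) = 3 + (0/(8 + 7*3) + 128*(1/103)) = 3 + (0/(8 + 21) + 128/103) = 3 + (0/29 + 128/103) = 3 + (0*(1/29) + 128/103) = 3 + (0 + 128/103) = 3 + 128/103 = 437/103 ≈ 4.2427)
E = 412/231 (E = 4/(-2 + 437/103) = 4/(231/103) = 4*(103/231) = 412/231 ≈ 1.7836)
E² = (412/231)² = 169744/53361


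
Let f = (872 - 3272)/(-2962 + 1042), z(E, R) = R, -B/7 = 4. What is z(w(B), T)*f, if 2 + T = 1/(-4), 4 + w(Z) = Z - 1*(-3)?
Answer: -45/16 ≈ -2.8125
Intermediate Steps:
B = -28 (B = -7*4 = -28)
w(Z) = -1 + Z (w(Z) = -4 + (Z - 1*(-3)) = -4 + (Z + 3) = -4 + (3 + Z) = -1 + Z)
T = -9/4 (T = -2 + 1/(-4) = -2 - 1/4 = -9/4 ≈ -2.2500)
f = 5/4 (f = -2400/(-1920) = -2400*(-1/1920) = 5/4 ≈ 1.2500)
z(w(B), T)*f = -9/4*5/4 = -45/16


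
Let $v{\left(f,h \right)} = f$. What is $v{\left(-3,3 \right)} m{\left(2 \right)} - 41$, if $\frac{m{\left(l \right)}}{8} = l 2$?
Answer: $-137$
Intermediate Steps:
$m{\left(l \right)} = 16 l$ ($m{\left(l \right)} = 8 l 2 = 8 \cdot 2 l = 16 l$)
$v{\left(-3,3 \right)} m{\left(2 \right)} - 41 = - 3 \cdot 16 \cdot 2 - 41 = \left(-3\right) 32 - 41 = -96 - 41 = -137$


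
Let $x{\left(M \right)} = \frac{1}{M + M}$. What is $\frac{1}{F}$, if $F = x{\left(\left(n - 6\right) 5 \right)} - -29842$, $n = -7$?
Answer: $\frac{130}{3879459} \approx 3.351 \cdot 10^{-5}$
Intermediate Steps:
$x{\left(M \right)} = \frac{1}{2 M}$
$F = \frac{3879459}{130}$ ($F = \frac{1}{2 \left(-7 - 6\right) 5} - -29842 = \frac{1}{2 \left(\left(-13\right) 5\right)} + 29842 = \frac{1}{2 \left(-65\right)} + 29842 = \frac{1}{2} \left(- \frac{1}{65}\right) + 29842 = - \frac{1}{130} + 29842 = \frac{3879459}{130} \approx 29842.0$)
$\frac{1}{F} = \frac{1}{\frac{3879459}{130}} = \frac{130}{3879459}$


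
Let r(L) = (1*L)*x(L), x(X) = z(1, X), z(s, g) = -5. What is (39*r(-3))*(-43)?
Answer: -25155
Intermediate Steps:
x(X) = -5
r(L) = -5*L (r(L) = (1*L)*(-5) = L*(-5) = -5*L)
(39*r(-3))*(-43) = (39*(-5*(-3)))*(-43) = (39*15)*(-43) = 585*(-43) = -25155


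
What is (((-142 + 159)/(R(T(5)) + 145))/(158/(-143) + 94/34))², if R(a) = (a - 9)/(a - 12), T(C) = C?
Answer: 83688125521/16905789072225 ≈ 0.0049503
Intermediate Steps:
R(a) = (-9 + a)/(-12 + a)
(((-142 + 159)/(R(T(5)) + 145))/(158/(-143) + 94/34))² = (((-142 + 159)/((-9 + 5)/(-12 + 5) + 145))/(158/(-143) + 94/34))² = ((17/(-4/(-7) + 145))/(158*(-1/143) + 94*(1/34)))² = ((17/(-⅐*(-4) + 145))/(-158/143 + 47/17))² = ((17/(4/7 + 145))/(4035/2431))² = ((17/(1019/7))*(2431/4035))² = ((17*(7/1019))*(2431/4035))² = ((119/1019)*(2431/4035))² = (289289/4111665)² = 83688125521/16905789072225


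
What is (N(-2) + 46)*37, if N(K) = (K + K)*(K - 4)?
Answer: 2590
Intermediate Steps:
N(K) = 2*K*(-4 + K) (N(K) = (2*K)*(-4 + K) = 2*K*(-4 + K))
(N(-2) + 46)*37 = (2*(-2)*(-4 - 2) + 46)*37 = (2*(-2)*(-6) + 46)*37 = (24 + 46)*37 = 70*37 = 2590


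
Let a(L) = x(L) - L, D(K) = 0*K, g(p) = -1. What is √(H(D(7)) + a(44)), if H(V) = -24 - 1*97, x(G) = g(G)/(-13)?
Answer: 4*I*√1742/13 ≈ 12.842*I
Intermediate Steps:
D(K) = 0
x(G) = 1/13 (x(G) = -1/(-13) = -1*(-1/13) = 1/13)
H(V) = -121 (H(V) = -24 - 97 = -121)
a(L) = 1/13 - L
√(H(D(7)) + a(44)) = √(-121 + (1/13 - 1*44)) = √(-121 + (1/13 - 44)) = √(-121 - 571/13) = √(-2144/13) = 4*I*√1742/13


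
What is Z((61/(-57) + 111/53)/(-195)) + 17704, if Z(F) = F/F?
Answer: 17705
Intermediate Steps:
Z(F) = 1
Z((61/(-57) + 111/53)/(-195)) + 17704 = 1 + 17704 = 17705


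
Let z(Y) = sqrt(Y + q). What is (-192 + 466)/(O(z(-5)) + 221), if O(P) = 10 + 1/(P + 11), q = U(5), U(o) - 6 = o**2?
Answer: 3007972/2537189 + 137*sqrt(26)/2537189 ≈ 1.1858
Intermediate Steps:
U(o) = 6 + o**2
q = 31 (q = 6 + 5**2 = 6 + 25 = 31)
z(Y) = sqrt(31 + Y) (z(Y) = sqrt(Y + 31) = sqrt(31 + Y))
O(P) = 10 + 1/(11 + P)
(-192 + 466)/(O(z(-5)) + 221) = (-192 + 466)/((111 + 10*sqrt(31 - 5))/(11 + sqrt(31 - 5)) + 221) = 274/((111 + 10*sqrt(26))/(11 + sqrt(26)) + 221) = 274/(221 + (111 + 10*sqrt(26))/(11 + sqrt(26)))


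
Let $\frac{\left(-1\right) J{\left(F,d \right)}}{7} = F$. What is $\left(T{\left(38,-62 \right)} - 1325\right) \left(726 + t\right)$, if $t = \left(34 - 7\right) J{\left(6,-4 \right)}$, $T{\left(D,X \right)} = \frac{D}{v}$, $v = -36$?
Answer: $\frac{1623092}{3} \approx 5.4103 \cdot 10^{5}$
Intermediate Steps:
$T{\left(D,X \right)} = - \frac{D}{36}$ ($T{\left(D,X \right)} = \frac{D}{-36} = D \left(- \frac{1}{36}\right) = - \frac{D}{36}$)
$J{\left(F,d \right)} = - 7 F$
$t = -1134$ ($t = \left(34 - 7\right) \left(\left(-7\right) 6\right) = 27 \left(-42\right) = -1134$)
$\left(T{\left(38,-62 \right)} - 1325\right) \left(726 + t\right) = \left(\left(- \frac{1}{36}\right) 38 - 1325\right) \left(726 - 1134\right) = \left(- \frac{19}{18} - 1325\right) \left(-408\right) = \left(- \frac{23869}{18}\right) \left(-408\right) = \frac{1623092}{3}$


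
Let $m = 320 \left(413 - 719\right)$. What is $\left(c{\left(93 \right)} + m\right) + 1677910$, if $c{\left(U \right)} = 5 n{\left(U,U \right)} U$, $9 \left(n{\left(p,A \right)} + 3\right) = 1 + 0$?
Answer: $\frac{4735940}{3} \approx 1.5786 \cdot 10^{6}$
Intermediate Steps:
$n{\left(p,A \right)} = - \frac{26}{9}$ ($n{\left(p,A \right)} = -3 + \frac{1 + 0}{9} = -3 + \frac{1}{9} \cdot 1 = -3 + \frac{1}{9} = - \frac{26}{9}$)
$m = -97920$ ($m = 320 \left(-306\right) = -97920$)
$c{\left(U \right)} = - \frac{130 U}{9}$ ($c{\left(U \right)} = 5 \left(- \frac{26}{9}\right) U = - \frac{130 U}{9}$)
$\left(c{\left(93 \right)} + m\right) + 1677910 = \left(\left(- \frac{130}{9}\right) 93 - 97920\right) + 1677910 = \left(- \frac{4030}{3} - 97920\right) + 1677910 = - \frac{297790}{3} + 1677910 = \frac{4735940}{3}$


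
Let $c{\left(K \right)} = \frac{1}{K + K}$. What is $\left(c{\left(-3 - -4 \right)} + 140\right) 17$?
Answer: $\frac{4777}{2} \approx 2388.5$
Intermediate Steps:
$c{\left(K \right)} = \frac{1}{2 K}$
$\left(c{\left(-3 - -4 \right)} + 140\right) 17 = \left(\frac{1}{2 \left(-3 - -4\right)} + 140\right) 17 = \left(\frac{1}{2 \left(-3 + 4\right)} + 140\right) 17 = \left(\frac{1}{2 \cdot 1} + 140\right) 17 = \left(\frac{1}{2} \cdot 1 + 140\right) 17 = \left(\frac{1}{2} + 140\right) 17 = \frac{281}{2} \cdot 17 = \frac{4777}{2}$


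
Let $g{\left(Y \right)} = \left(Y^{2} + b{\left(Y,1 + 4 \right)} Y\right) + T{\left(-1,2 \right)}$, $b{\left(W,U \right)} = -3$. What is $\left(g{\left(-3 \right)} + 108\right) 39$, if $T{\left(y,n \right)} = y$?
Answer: $4875$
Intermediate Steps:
$g{\left(Y \right)} = -1 + Y^{2} - 3 Y$ ($g{\left(Y \right)} = \left(Y^{2} - 3 Y\right) - 1 = -1 + Y^{2} - 3 Y$)
$\left(g{\left(-3 \right)} + 108\right) 39 = \left(\left(-1 + \left(-3\right)^{2} - -9\right) + 108\right) 39 = \left(\left(-1 + 9 + 9\right) + 108\right) 39 = \left(17 + 108\right) 39 = 125 \cdot 39 = 4875$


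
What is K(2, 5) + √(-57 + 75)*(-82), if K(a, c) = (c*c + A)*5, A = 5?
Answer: 150 - 246*√2 ≈ -197.90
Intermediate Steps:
K(a, c) = 25 + 5*c² (K(a, c) = (c*c + 5)*5 = (c² + 5)*5 = (5 + c²)*5 = 25 + 5*c²)
K(2, 5) + √(-57 + 75)*(-82) = (25 + 5*5²) + √(-57 + 75)*(-82) = (25 + 5*25) + √18*(-82) = (25 + 125) + (3*√2)*(-82) = 150 - 246*√2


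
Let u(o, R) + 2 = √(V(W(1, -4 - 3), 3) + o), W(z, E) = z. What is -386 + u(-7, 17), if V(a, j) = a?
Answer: -388 + I*√6 ≈ -388.0 + 2.4495*I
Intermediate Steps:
u(o, R) = -2 + √(1 + o)
-386 + u(-7, 17) = -386 + (-2 + √(1 - 7)) = -386 + (-2 + √(-6)) = -386 + (-2 + I*√6) = -388 + I*√6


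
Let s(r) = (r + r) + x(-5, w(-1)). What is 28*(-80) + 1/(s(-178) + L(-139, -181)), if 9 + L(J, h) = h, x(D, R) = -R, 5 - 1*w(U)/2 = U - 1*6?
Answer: -1276801/570 ≈ -2240.0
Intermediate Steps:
w(U) = 22 - 2*U (w(U) = 10 - 2*(U - 1*6) = 10 - 2*(U - 6) = 10 - 2*(-6 + U) = 10 + (12 - 2*U) = 22 - 2*U)
s(r) = -24 + 2*r (s(r) = (r + r) - (22 - 2*(-1)) = 2*r - (22 + 2) = 2*r - 1*24 = 2*r - 24 = -24 + 2*r)
L(J, h) = -9 + h
28*(-80) + 1/(s(-178) + L(-139, -181)) = 28*(-80) + 1/((-24 + 2*(-178)) + (-9 - 181)) = -2240 + 1/((-24 - 356) - 190) = -2240 + 1/(-380 - 190) = -2240 + 1/(-570) = -2240 - 1/570 = -1276801/570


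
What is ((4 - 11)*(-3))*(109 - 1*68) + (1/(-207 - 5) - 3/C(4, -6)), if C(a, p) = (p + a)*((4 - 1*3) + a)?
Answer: 912973/1060 ≈ 861.29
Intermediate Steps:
C(a, p) = (1 + a)*(a + p) (C(a, p) = (a + p)*((4 - 3) + a) = (a + p)*(1 + a) = (1 + a)*(a + p))
((4 - 11)*(-3))*(109 - 1*68) + (1/(-207 - 5) - 3/C(4, -6)) = ((4 - 11)*(-3))*(109 - 1*68) + (1/(-207 - 5) - 3/(4 - 6 + 4² + 4*(-6))) = (-7*(-3))*(109 - 68) + (1/(-212) - 3/(4 - 6 + 16 - 24)) = 21*41 + (-1/212 - 3/(-10)) = 861 + (-1/212 - 3*(-1)/10) = 861 + (-1/212 - 1*(-3/10)) = 861 + (-1/212 + 3/10) = 861 + 313/1060 = 912973/1060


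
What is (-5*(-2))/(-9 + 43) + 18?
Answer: 311/17 ≈ 18.294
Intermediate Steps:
(-5*(-2))/(-9 + 43) + 18 = 10/34 + 18 = 10*(1/34) + 18 = 5/17 + 18 = 311/17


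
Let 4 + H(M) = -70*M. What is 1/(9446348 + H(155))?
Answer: 1/9435494 ≈ 1.0598e-7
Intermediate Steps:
H(M) = -4 - 70*M
1/(9446348 + H(155)) = 1/(9446348 + (-4 - 70*155)) = 1/(9446348 + (-4 - 10850)) = 1/(9446348 - 10854) = 1/9435494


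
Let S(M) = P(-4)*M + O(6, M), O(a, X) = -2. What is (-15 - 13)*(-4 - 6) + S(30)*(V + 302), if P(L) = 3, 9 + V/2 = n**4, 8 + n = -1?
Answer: 1180008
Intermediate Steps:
n = -9 (n = -8 - 1 = -9)
V = 13104 (V = -18 + 2*(-9)**4 = -18 + 2*6561 = -18 + 13122 = 13104)
S(M) = -2 + 3*M (S(M) = 3*M - 2 = -2 + 3*M)
(-15 - 13)*(-4 - 6) + S(30)*(V + 302) = (-15 - 13)*(-4 - 6) + (-2 + 3*30)*(13104 + 302) = -28*(-10) + (-2 + 90)*13406 = 280 + 88*13406 = 280 + 1179728 = 1180008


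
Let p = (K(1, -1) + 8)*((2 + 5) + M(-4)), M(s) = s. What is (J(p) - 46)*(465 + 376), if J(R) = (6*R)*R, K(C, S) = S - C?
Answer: 1596218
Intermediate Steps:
p = 18 (p = ((-1 - 1*1) + 8)*((2 + 5) - 4) = ((-1 - 1) + 8)*(7 - 4) = (-2 + 8)*3 = 6*3 = 18)
J(R) = 6*R²
(J(p) - 46)*(465 + 376) = (6*18² - 46)*(465 + 376) = (6*324 - 46)*841 = (1944 - 46)*841 = 1898*841 = 1596218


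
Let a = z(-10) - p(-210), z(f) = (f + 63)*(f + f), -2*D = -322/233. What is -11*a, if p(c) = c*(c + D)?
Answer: 115373170/233 ≈ 4.9516e+5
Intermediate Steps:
D = 161/233 (D = -(-161)/233 = -½*(-322/233) = 161/233 ≈ 0.69099)
z(f) = 2*f*(63 + f) (z(f) = (63 + f)*(2*f) = 2*f*(63 + f))
p(c) = c*(161/233 + c) (p(c) = c*(c + 161/233) = c*(161/233 + c))
a = -10488470/233 (a = 2*(-10)*(63 - 10) - (-210)*(161 + 233*(-210))/233 = 2*(-10)*53 - (-210)*(161 - 48930)/233 = -1060 - (-210)*(-48769)/233 = -1060 - 1*10241490/233 = -1060 - 10241490/233 = -10488470/233 ≈ -45015.)
-11*a = -11*(-10488470/233) = 115373170/233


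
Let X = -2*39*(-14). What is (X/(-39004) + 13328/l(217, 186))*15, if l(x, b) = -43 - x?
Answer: -13932033/18109 ≈ -769.34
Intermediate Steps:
X = 1092 (X = -78*(-14) = 1092)
(X/(-39004) + 13328/l(217, 186))*15 = (1092/(-39004) + 13328/(-43 - 1*217))*15 = (1092*(-1/39004) + 13328/(-43 - 217))*15 = (-39/1393 + 13328/(-260))*15 = (-39/1393 + 13328*(-1/260))*15 = (-39/1393 - 3332/65)*15 = -4644011/90545*15 = -13932033/18109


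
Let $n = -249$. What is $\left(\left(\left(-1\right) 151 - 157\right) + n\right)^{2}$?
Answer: $310249$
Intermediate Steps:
$\left(\left(\left(-1\right) 151 - 157\right) + n\right)^{2} = \left(\left(\left(-1\right) 151 - 157\right) - 249\right)^{2} = \left(\left(-151 - 157\right) - 249\right)^{2} = \left(-308 - 249\right)^{2} = \left(-557\right)^{2} = 310249$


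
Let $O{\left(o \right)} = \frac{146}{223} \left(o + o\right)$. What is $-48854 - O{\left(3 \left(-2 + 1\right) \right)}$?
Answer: $- \frac{10893566}{223} \approx -48850.0$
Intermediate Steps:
$O{\left(o \right)} = \frac{292 o}{223}$ ($O{\left(o \right)} = 146 \cdot \frac{1}{223} \cdot 2 o = \frac{146 \cdot 2 o}{223} = \frac{292 o}{223}$)
$-48854 - O{\left(3 \left(-2 + 1\right) \right)} = -48854 - \frac{292 \cdot 3 \left(-2 + 1\right)}{223} = -48854 - \frac{292 \cdot 3 \left(-1\right)}{223} = -48854 - \frac{292}{223} \left(-3\right) = -48854 - - \frac{876}{223} = -48854 + \frac{876}{223} = - \frac{10893566}{223}$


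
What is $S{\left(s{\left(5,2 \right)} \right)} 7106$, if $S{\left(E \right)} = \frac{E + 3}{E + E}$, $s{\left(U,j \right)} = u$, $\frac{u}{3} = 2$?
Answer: $\frac{10659}{2} \approx 5329.5$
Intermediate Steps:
$u = 6$ ($u = 3 \cdot 2 = 6$)
$s{\left(U,j \right)} = 6$
$S{\left(E \right)} = \frac{3 + E}{2 E}$
$S{\left(s{\left(5,2 \right)} \right)} 7106 = \frac{3 + 6}{2 \cdot 6} \cdot 7106 = \frac{1}{2} \cdot \frac{1}{6} \cdot 9 \cdot 7106 = \frac{3}{4} \cdot 7106 = \frac{10659}{2}$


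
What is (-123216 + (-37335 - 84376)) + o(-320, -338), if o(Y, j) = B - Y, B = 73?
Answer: -244534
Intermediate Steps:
o(Y, j) = 73 - Y
(-123216 + (-37335 - 84376)) + o(-320, -338) = (-123216 + (-37335 - 84376)) + (73 - 1*(-320)) = (-123216 - 121711) + (73 + 320) = -244927 + 393 = -244534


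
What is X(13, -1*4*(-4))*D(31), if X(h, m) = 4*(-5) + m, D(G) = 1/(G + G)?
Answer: -2/31 ≈ -0.064516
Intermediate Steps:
D(G) = 1/(2*G)
X(h, m) = -20 + m
X(13, -1*4*(-4))*D(31) = (-20 - 1*4*(-4))*((½)/31) = (-20 - 4*(-4))*((½)*(1/31)) = (-20 + 16)*(1/62) = -4*1/62 = -2/31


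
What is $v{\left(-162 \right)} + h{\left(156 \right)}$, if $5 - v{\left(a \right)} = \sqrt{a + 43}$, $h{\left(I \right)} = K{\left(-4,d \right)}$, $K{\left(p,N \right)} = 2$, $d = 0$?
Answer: $7 - i \sqrt{119} \approx 7.0 - 10.909 i$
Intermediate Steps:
$h{\left(I \right)} = 2$
$v{\left(a \right)} = 5 - \sqrt{43 + a}$ ($v{\left(a \right)} = 5 - \sqrt{a + 43} = 5 - \sqrt{43 + a}$)
$v{\left(-162 \right)} + h{\left(156 \right)} = \left(5 - \sqrt{43 - 162}\right) + 2 = \left(5 - \sqrt{-119}\right) + 2 = \left(5 - i \sqrt{119}\right) + 2 = 7 - i \sqrt{119}$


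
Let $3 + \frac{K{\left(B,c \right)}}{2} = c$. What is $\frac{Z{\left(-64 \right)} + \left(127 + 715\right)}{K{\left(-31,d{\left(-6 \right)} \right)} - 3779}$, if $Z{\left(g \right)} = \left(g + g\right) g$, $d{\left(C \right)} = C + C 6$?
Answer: $- \frac{9034}{3869} \approx -2.335$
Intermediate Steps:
$d{\left(C \right)} = 7 C$ ($d{\left(C \right)} = C + 6 C = 7 C$)
$K{\left(B,c \right)} = -6 + 2 c$
$Z{\left(g \right)} = 2 g^{2}$ ($Z{\left(g \right)} = 2 g g = 2 g^{2}$)
$\frac{Z{\left(-64 \right)} + \left(127 + 715\right)}{K{\left(-31,d{\left(-6 \right)} \right)} - 3779} = \frac{2 \left(-64\right)^{2} + \left(127 + 715\right)}{\left(-6 + 2 \cdot 7 \left(-6\right)\right) - 3779} = \frac{2 \cdot 4096 + 842}{\left(-6 + 2 \left(-42\right)\right) - 3779} = \frac{8192 + 842}{\left(-6 - 84\right) - 3779} = \frac{9034}{-90 - 3779} = \frac{9034}{-3869} = 9034 \left(- \frac{1}{3869}\right) = - \frac{9034}{3869}$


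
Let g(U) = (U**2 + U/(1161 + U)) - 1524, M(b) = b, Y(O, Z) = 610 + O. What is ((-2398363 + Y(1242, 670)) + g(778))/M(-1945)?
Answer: 3476143411/3771355 ≈ 921.72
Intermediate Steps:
g(U) = -1524 + U**2 + U/(1161 + U) (g(U) = (U**2 + U/(1161 + U)) - 1524 = -1524 + U**2 + U/(1161 + U))
((-2398363 + Y(1242, 670)) + g(778))/M(-1945) = ((-2398363 + (610 + 1242)) + (-1769364 + 778**3 - 1523*778 + 1161*778**2)/(1161 + 778))/(-1945) = ((-2398363 + 1852) + (-1769364 + 470910952 - 1184894 + 1161*605284)/1939)*(-1/1945) = (-2396511 + (-1769364 + 470910952 - 1184894 + 702734724)/1939)*(-1/1945) = (-2396511 + (1/1939)*1170691418)*(-1/1945) = (-2396511 + 1170691418/1939)*(-1/1945) = -3476143411/1939*(-1/1945) = 3476143411/3771355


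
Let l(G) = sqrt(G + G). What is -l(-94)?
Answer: -2*I*sqrt(47) ≈ -13.711*I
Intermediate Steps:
l(G) = sqrt(2)*sqrt(G) (l(G) = sqrt(2*G) = sqrt(2)*sqrt(G))
-l(-94) = -sqrt(2)*sqrt(-94) = -sqrt(2)*I*sqrt(94) = -2*I*sqrt(47)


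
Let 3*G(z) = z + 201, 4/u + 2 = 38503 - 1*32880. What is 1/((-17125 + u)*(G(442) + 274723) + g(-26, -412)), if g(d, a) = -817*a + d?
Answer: -16863/79390414801438 ≈ -2.1241e-10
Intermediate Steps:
g(d, a) = d - 817*a
u = 4/5621 (u = 4/(-2 + (38503 - 1*32880)) = 4/(-2 + (38503 - 32880)) = 4/(-2 + 5623) = 4/5621 ≈ 0.00071162)
G(z) = 67 + z/3 (G(z) = (z + 201)/3 = (201 + z)/3 = 67 + z/3)
1/((-17125 + u)*(G(442) + 274723) + g(-26, -412)) = 1/((-17125 + 4/5621)*((67 + (1/3)*442) + 274723) + (-26 - 817*(-412))) = 1/(-96259621*((67 + 442/3) + 274723)/5621 + (-26 + 336604)) = 1/(-96259621*(643/3 + 274723)/5621 + 336578) = 1/(-96259621/5621*824812/3 + 336578) = 1/(-79396090516252/16863 + 336578) = 1/(-79390414801438/16863) = -16863/79390414801438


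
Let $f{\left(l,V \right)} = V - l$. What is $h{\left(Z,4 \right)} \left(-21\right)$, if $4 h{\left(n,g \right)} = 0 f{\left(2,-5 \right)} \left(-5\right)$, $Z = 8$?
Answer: $0$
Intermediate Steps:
$h{\left(n,g \right)} = 0$ ($h{\left(n,g \right)} = \frac{0 \left(-5 - 2\right) \left(-5\right)}{4} = \frac{0 \left(-7\right) \left(-5\right)}{4} = \frac{0 \left(-5\right)}{4} = \frac{1}{4} \cdot 0 = 0$)
$h{\left(Z,4 \right)} \left(-21\right) = 0 \left(-21\right) = 0$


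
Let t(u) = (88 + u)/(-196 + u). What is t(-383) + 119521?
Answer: 69202954/579 ≈ 1.1952e+5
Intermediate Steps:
t(u) = (88 + u)/(-196 + u)
t(-383) + 119521 = (88 - 383)/(-196 - 383) + 119521 = -295/(-579) + 119521 = -1/579*(-295) + 119521 = 295/579 + 119521 = 69202954/579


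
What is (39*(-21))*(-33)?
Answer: 27027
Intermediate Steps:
(39*(-21))*(-33) = -819*(-33) = 27027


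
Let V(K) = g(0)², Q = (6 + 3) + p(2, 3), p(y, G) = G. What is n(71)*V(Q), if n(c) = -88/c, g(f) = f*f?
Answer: 0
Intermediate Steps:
g(f) = f²
Q = 12 (Q = (6 + 3) + 3 = 9 + 3 = 12)
V(K) = 0 (V(K) = (0²)² = 0² = 0)
n(71)*V(Q) = -88/71*0 = 0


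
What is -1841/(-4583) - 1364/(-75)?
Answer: 6389287/343725 ≈ 18.588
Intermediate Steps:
-1841/(-4583) - 1364/(-75) = -1841*(-1/4583) - 1364*(-1/75) = 1841/4583 + 1364/75 = 6389287/343725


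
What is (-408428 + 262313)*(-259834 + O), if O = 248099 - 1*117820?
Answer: 18929928825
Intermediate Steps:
O = 130279 (O = 248099 - 117820 = 130279)
(-408428 + 262313)*(-259834 + O) = (-408428 + 262313)*(-259834 + 130279) = -146115*(-129555) = 18929928825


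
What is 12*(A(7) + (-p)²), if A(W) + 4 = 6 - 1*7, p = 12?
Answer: 1668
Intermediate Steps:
A(W) = -5 (A(W) = -4 + (6 - 1*7) = -4 + (6 - 7) = -4 - 1 = -5)
12*(A(7) + (-p)²) = 12*(-5 + (-1*12)²) = 12*(-5 + (-12)²) = 12*(-5 + 144) = 12*139 = 1668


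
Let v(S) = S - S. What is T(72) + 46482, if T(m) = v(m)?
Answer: 46482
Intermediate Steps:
v(S) = 0
T(m) = 0
T(72) + 46482 = 0 + 46482 = 46482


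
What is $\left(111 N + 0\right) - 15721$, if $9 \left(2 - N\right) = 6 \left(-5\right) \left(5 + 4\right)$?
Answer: $-12169$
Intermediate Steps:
$N = 32$ ($N = 2 - \frac{6 \left(-5\right) \left(5 + 4\right)}{9} = 2 - \frac{\left(-30\right) 9}{9} = 2 - -30 = 2 + 30 = 32$)
$\left(111 N + 0\right) - 15721 = \left(111 \cdot 32 + 0\right) - 15721 = \left(3552 + 0\right) - 15721 = 3552 - 15721 = -12169$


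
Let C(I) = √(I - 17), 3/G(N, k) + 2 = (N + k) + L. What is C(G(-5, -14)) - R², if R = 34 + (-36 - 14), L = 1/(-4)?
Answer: -256 + I*√123845/85 ≈ -256.0 + 4.1402*I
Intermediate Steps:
L = -¼ ≈ -0.25000
G(N, k) = 3/(-9/4 + N + k) (G(N, k) = 3/(-2 + ((N + k) - ¼)) = 3/(-2 + (-¼ + N + k)) = 3/(-9/4 + N + k))
C(I) = √(-17 + I)
R = -16 (R = 34 - 50 = -16)
C(G(-5, -14)) - R² = √(-17 + 12/(-9 + 4*(-5) + 4*(-14))) - 1*(-16)² = √(-17 + 12/(-9 - 20 - 56)) - 1*256 = √(-17 + 12/(-85)) - 256 = √(-17 + 12*(-1/85)) - 256 = √(-17 - 12/85) - 256 = √(-1457/85) - 256 = I*√123845/85 - 256 = -256 + I*√123845/85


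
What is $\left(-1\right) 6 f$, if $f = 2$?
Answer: $-12$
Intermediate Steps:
$\left(-1\right) 6 f = \left(-1\right) 6 \cdot 2 = \left(-6\right) 2 = -12$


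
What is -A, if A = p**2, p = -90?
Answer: -8100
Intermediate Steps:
A = 8100 (A = (-90)**2 = 8100)
-A = -1*8100 = -8100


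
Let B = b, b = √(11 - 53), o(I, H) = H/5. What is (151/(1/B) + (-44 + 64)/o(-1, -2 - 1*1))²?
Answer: (100 - 453*I*√42)²/9 ≈ -9.5653e+5 - 65239.0*I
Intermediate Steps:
o(I, H) = H/5 (o(I, H) = H*(⅕) = H/5)
b = I*√42 (b = √(-42) = I*√42 ≈ 6.4807*I)
B = I*√42 ≈ 6.4807*I
(151/(1/B) + (-44 + 64)/o(-1, -2 - 1*1))² = (151/(1/(I*√42)) + (-44 + 64)/(((-2 - 1*1)/5)))² = (151/((-I*√42/42)) + 20/(((-2 - 1)/5)))² = (151*(I*√42) + 20/(((⅕)*(-3))))² = (151*I*√42 + 20/(-⅗))² = (151*I*√42 + 20*(-5/3))² = (151*I*√42 - 100/3)² = (-100/3 + 151*I*√42)²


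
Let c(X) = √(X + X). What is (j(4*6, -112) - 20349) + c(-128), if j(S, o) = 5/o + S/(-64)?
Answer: -2279135/112 + 16*I ≈ -20349.0 + 16.0*I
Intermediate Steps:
j(S, o) = 5/o - S/64 (j(S, o) = 5/o + S*(-1/64) = 5/o - S/64)
c(X) = √2*√X (c(X) = √(2*X) = √2*√X)
(j(4*6, -112) - 20349) + c(-128) = ((5/(-112) - 6/16) - 20349) + √2*√(-128) = ((5*(-1/112) - 1/64*24) - 20349) + √2*(8*I*√2) = ((-5/112 - 3/8) - 20349) + 16*I = (-47/112 - 20349) + 16*I = -2279135/112 + 16*I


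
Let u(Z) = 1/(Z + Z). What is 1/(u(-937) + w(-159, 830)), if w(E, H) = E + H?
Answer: 1874/1257453 ≈ 0.0014903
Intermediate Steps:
u(Z) = 1/(2*Z)
1/(u(-937) + w(-159, 830)) = 1/((1/2)/(-937) + (-159 + 830)) = 1/((1/2)*(-1/937) + 671) = 1/(-1/1874 + 671) = 1/(1257453/1874) = 1874/1257453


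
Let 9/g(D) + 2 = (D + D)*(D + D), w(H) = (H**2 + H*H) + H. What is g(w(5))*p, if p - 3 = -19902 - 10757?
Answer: -137952/6049 ≈ -22.806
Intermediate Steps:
w(H) = H + 2*H**2 (w(H) = (H**2 + H**2) + H = 2*H**2 + H = H + 2*H**2)
g(D) = 9/(-2 + 4*D**2) (g(D) = 9/(-2 + (D + D)*(D + D)) = 9/(-2 + (2*D)*(2*D)) = 9/(-2 + 4*D**2))
p = -30656 (p = 3 + (-19902 - 10757) = 3 - 30659 = -30656)
g(w(5))*p = (9/(2*(-1 + 2*(5*(1 + 2*5))**2)))*(-30656) = (9/(2*(-1 + 2*(5*(1 + 10))**2)))*(-30656) = (9/(2*(-1 + 2*(5*11)**2)))*(-30656) = (9/(2*(-1 + 2*55**2)))*(-30656) = (9/(2*(-1 + 2*3025)))*(-30656) = (9/(2*(-1 + 6050)))*(-30656) = ((9/2)/6049)*(-30656) = ((9/2)*(1/6049))*(-30656) = (9/12098)*(-30656) = -137952/6049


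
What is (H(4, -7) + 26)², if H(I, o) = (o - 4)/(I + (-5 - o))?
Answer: 21025/36 ≈ 584.03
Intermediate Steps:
H(I, o) = (-4 + o)/(-5 + I - o)
(H(4, -7) + 26)² = ((4 - 1*(-7))/(5 - 7 - 1*4) + 26)² = ((4 + 7)/(5 - 7 - 4) + 26)² = (11/(-6) + 26)² = (-⅙*11 + 26)² = (-11/6 + 26)² = (145/6)² = 21025/36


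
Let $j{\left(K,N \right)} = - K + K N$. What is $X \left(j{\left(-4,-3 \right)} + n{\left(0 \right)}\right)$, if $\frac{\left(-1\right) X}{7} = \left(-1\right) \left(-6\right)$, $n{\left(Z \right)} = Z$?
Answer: $-672$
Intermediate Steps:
$X = -42$ ($X = - 7 \left(\left(-1\right) \left(-6\right)\right) = \left(-7\right) 6 = -42$)
$X \left(j{\left(-4,-3 \right)} + n{\left(0 \right)}\right) = - 42 \left(- 4 \left(-1 - 3\right) + 0\right) = - 42 \left(\left(-4\right) \left(-4\right) + 0\right) = - 42 \left(16 + 0\right) = \left(-42\right) 16 = -672$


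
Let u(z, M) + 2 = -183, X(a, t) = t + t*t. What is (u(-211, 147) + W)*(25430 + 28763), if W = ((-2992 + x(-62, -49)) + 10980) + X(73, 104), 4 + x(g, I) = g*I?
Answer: 1179077101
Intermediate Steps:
x(g, I) = -4 + I*g (x(g, I) = -4 + g*I = -4 + I*g)
X(a, t) = t + t²
u(z, M) = -185 (u(z, M) = -2 - 183 = -185)
W = 21942 (W = ((-2992 + (-4 - 49*(-62))) + 10980) + 104*(1 + 104) = ((-2992 + (-4 + 3038)) + 10980) + 104*105 = ((-2992 + 3034) + 10980) + 10920 = (42 + 10980) + 10920 = 11022 + 10920 = 21942)
(u(-211, 147) + W)*(25430 + 28763) = (-185 + 21942)*(25430 + 28763) = 21757*54193 = 1179077101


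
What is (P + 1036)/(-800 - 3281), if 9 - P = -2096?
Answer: -3141/4081 ≈ -0.76966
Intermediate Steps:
P = 2105 (P = 9 - 1*(-2096) = 9 + 2096 = 2105)
(P + 1036)/(-800 - 3281) = (2105 + 1036)/(-800 - 3281) = 3141/(-4081) = 3141*(-1/4081) = -3141/4081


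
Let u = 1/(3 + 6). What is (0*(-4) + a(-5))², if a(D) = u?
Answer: 1/81 ≈ 0.012346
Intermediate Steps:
u = ⅑ (u = 1/9 = ⅑ ≈ 0.11111)
a(D) = ⅑
(0*(-4) + a(-5))² = (0*(-4) + ⅑)² = (0 + ⅑)² = (⅑)² = 1/81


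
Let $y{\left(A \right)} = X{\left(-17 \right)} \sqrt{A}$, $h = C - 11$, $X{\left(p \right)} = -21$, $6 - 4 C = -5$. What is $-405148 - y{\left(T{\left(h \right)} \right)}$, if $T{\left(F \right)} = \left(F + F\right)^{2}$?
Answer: $- \frac{809603}{2} \approx -4.048 \cdot 10^{5}$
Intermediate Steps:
$C = \frac{11}{4}$ ($C = \frac{3}{2} - - \frac{5}{4} = \frac{3}{2} + \frac{5}{4} = \frac{11}{4} \approx 2.75$)
$h = - \frac{33}{4}$ ($h = \frac{11}{4} - 11 = - \frac{33}{4} \approx -8.25$)
$T{\left(F \right)} = 4 F^{2}$ ($T{\left(F \right)} = \left(2 F\right)^{2} = 4 F^{2}$)
$y{\left(A \right)} = - 21 \sqrt{A}$
$-405148 - y{\left(T{\left(h \right)} \right)} = -405148 - - 21 \sqrt{4 \left(- \frac{33}{4}\right)^{2}} = -405148 - - 21 \sqrt{4 \cdot \frac{1089}{16}} = -405148 - - 21 \sqrt{\frac{1089}{4}} = -405148 - \left(-21\right) \frac{33}{2} = -405148 - - \frac{693}{2} = -405148 + \frac{693}{2} = - \frac{809603}{2}$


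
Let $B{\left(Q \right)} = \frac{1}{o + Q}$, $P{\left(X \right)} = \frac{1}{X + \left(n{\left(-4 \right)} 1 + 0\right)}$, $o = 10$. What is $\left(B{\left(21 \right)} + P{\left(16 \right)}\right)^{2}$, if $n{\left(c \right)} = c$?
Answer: $\frac{1849}{138384} \approx 0.013361$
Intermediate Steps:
$P{\left(X \right)} = \frac{1}{-4 + X}$ ($P{\left(X \right)} = \frac{1}{X + \left(\left(-4\right) 1 + 0\right)} = \frac{1}{X + \left(-4 + 0\right)} = \frac{1}{X - 4} = \frac{1}{-4 + X}$)
$B{\left(Q \right)} = \frac{1}{10 + Q}$
$\left(B{\left(21 \right)} + P{\left(16 \right)}\right)^{2} = \left(\frac{1}{10 + 21} + \frac{1}{-4 + 16}\right)^{2} = \left(\frac{1}{31} + \frac{1}{12}\right)^{2} = \left(\frac{43}{372}\right)^{2} = \frac{1849}{138384}$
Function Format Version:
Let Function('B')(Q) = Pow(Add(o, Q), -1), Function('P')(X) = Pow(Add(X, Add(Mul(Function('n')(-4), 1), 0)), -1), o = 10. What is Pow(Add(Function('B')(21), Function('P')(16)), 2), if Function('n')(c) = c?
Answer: Rational(1849, 138384) ≈ 0.013361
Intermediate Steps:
Function('P')(X) = Pow(Add(-4, X), -1) (Function('P')(X) = Pow(Add(X, Add(Mul(-4, 1), 0)), -1) = Pow(Add(X, Add(-4, 0)), -1) = Pow(Add(X, -4), -1) = Pow(Add(-4, X), -1))
Function('B')(Q) = Pow(Add(10, Q), -1)
Pow(Add(Function('B')(21), Function('P')(16)), 2) = Pow(Add(Pow(Add(10, 21), -1), Pow(Add(-4, 16), -1)), 2) = Pow(Add(Pow(31, -1), Pow(12, -1)), 2) = Pow(Add(Rational(1, 31), Rational(1, 12)), 2) = Pow(Rational(43, 372), 2) = Rational(1849, 138384)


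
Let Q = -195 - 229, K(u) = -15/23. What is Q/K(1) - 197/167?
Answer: 1625629/2505 ≈ 648.95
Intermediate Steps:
K(u) = -15/23 (K(u) = -15*1/23 = -15/23)
Q = -424
Q/K(1) - 197/167 = -424/(-15/23) - 197/167 = -424*(-23/15) - 197*1/167 = 9752/15 - 197/167 = 1625629/2505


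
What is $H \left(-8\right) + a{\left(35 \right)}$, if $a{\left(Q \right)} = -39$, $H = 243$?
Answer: $-1983$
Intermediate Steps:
$H \left(-8\right) + a{\left(35 \right)} = 243 \left(-8\right) - 39 = -1944 - 39 = -1983$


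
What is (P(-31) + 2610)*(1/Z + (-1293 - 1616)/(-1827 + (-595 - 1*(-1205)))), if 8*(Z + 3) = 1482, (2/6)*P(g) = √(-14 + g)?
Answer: 616403410/98577 + 2125529*I*√5/98577 ≈ 6253.0 + 48.214*I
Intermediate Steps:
P(g) = 3*√(-14 + g)
Z = 729/4 (Z = -3 + (⅛)*1482 = -3 + 741/4 = 729/4 ≈ 182.25)
(P(-31) + 2610)*(1/Z + (-1293 - 1616)/(-1827 + (-595 - 1*(-1205)))) = (3*√(-14 - 31) + 2610)*(1/(729/4) + (-1293 - 1616)/(-1827 + (-595 - 1*(-1205)))) = (3*√(-45) + 2610)*(4/729 - 2909/(-1827 + (-595 + 1205))) = (3*(3*I*√5) + 2610)*(4/729 - 2909/(-1827 + 610)) = (9*I*√5 + 2610)*(4/729 - 2909/(-1217)) = (2610 + 9*I*√5)*(4/729 - 2909*(-1/1217)) = (2610 + 9*I*√5)*(4/729 + 2909/1217) = (2610 + 9*I*√5)*(2125529/887193) = 616403410/98577 + 2125529*I*√5/98577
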